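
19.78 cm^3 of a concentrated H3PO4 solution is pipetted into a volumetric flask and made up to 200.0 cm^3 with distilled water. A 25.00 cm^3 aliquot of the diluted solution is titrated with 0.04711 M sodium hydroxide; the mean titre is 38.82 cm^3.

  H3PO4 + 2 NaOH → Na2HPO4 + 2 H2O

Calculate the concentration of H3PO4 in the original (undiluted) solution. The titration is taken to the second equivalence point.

n(NaOH) = 0.03882 × 0.04711 = 1.829 × 10^-3 mol
From the 1:2 ratio, n(H3PO4) in the aliquot = 1/2 × 1.829 × 10^-3 = 9.144 × 10^-4 mol
[H3PO4]_dilute = 9.144 × 10^-4 / 0.02500 = 0.03658 mol/L
Dilution factor = 200.0 / 19.78 = 10.11
[H3PO4]_stock = 0.03658 × 10.11 = 0.3698 mol/L

0.3698 M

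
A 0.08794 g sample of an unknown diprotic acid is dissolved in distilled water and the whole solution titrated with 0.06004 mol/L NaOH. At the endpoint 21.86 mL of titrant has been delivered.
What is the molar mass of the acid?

134.0 g/mol

n(NaOH) = 0.02186 L × 0.06004 mol/L = 1.312 × 10^-3 mol
From the 1:2 ratio, n(H2A) = 1/2 × 1.312 × 10^-3 = 6.562 × 10^-4 mol
M = m / n = 0.08794 g / 6.562 × 10^-4 mol = 134.0 g/mol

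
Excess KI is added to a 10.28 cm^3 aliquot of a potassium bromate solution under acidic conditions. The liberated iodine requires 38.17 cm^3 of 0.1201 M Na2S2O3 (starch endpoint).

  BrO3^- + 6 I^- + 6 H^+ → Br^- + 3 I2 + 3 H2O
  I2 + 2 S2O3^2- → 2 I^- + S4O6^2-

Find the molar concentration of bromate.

n(S2O3^2-) = 0.03817 × 0.1201 = 4.584 × 10^-3 mol
n(I2) = n(S2O3^2-)/2 = 2.292 × 10^-3 mol
From the 1:3 ratio, n(BrO3^-) in the aliquot = 1/3 × 2.292 × 10^-3 = 7.640 × 10^-4 mol
[BrO3^-] = 7.640 × 10^-4 / 0.01028 = 0.07432 mol/L

0.07432 M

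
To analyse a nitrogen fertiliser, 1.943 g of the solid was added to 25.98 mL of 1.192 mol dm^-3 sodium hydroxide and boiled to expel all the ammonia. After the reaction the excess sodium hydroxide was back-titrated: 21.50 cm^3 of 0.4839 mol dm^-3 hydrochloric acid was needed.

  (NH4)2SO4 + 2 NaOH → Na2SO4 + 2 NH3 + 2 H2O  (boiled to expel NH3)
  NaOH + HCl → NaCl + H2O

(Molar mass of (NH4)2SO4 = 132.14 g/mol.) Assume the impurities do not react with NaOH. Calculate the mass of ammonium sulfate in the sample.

1.359 g

n(NaOH) added = 0.02598 × 1.192 = 0.03097 mol
n(HCl) used in back-titration = 0.02150 × 0.4839 = 0.01040 mol
n(NaOH) left over = 0.01040 mol (1:1 ratio)
n(NaOH) consumed by analyte = 0.03097 − 0.01040 = 0.02056 mol
From the 1:2 ratio, n((NH4)2SO4) = 1/2 × 0.02056 = 0.01028 mol
mass of (NH4)2SO4 = 0.01028 × 132.14 = 1.359 g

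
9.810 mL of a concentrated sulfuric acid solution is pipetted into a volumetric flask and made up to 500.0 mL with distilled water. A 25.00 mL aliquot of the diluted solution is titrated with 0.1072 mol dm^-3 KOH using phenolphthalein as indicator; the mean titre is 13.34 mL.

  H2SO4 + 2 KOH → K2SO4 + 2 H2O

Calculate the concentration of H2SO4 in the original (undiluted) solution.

1.458 mol/L

n(KOH) = 0.01334 × 0.1072 = 1.430 × 10^-3 mol
From the 1:2 ratio, n(H2SO4) in the aliquot = 1/2 × 1.430 × 10^-3 = 7.150 × 10^-4 mol
[H2SO4]_dilute = 7.150 × 10^-4 / 0.02500 = 0.02860 mol/L
Dilution factor = 500.0 / 9.810 = 50.97
[H2SO4]_stock = 0.02860 × 50.97 = 1.458 mol/L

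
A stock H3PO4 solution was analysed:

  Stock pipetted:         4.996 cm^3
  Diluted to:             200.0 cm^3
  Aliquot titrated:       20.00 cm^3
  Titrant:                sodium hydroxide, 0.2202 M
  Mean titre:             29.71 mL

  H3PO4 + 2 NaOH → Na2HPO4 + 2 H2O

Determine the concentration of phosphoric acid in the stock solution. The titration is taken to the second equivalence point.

n(NaOH) = 0.02971 × 0.2202 = 6.542 × 10^-3 mol
From the 1:2 ratio, n(H3PO4) in the aliquot = 1/2 × 6.542 × 10^-3 = 3.271 × 10^-3 mol
[H3PO4]_dilute = 3.271 × 10^-3 / 0.02000 = 0.1636 mol/L
Dilution factor = 200.0 / 4.996 = 40.03
[H3PO4]_stock = 0.1636 × 40.03 = 6.547 mol/L

6.547 M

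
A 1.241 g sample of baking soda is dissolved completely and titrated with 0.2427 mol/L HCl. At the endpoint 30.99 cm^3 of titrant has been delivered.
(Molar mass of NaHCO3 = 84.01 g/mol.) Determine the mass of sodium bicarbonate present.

NaHCO3 + HCl → NaCl + H2O + CO2
n(HCl) = 0.03099 L × 0.2427 mol/L = 7.521 × 10^-3 mol
n(NaHCO3) = 7.521 × 10^-3 mol (1:1 ratio)
mass of NaHCO3 = 7.521 × 10^-3 × 84.01 g/mol = 0.6319 g

0.6319 g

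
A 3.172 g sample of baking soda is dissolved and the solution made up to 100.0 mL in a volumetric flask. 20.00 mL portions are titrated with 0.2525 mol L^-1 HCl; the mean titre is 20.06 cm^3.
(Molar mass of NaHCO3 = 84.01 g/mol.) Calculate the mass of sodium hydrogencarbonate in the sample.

NaHCO3 + HCl → NaCl + H2O + CO2
n(HCl) per titration = 0.02006 × 0.2525 = 5.065 × 10^-3 mol
n(NaHCO3) in each aliquot = 5.065 × 10^-3 mol (1:1 ratio)
n(NaHCO3) in the whole flask = 5.065 × 10^-3 × 100.0/20.00 = 0.02533 mol
mass of NaHCO3 = 0.02533 × 84.01 = 2.128 g

2.128 g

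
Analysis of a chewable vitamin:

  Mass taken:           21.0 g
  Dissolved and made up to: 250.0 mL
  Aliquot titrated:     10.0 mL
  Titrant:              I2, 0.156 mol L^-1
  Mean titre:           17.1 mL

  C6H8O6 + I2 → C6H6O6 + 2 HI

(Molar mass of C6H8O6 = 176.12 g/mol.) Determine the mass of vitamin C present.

n(I2) per titration = 0.0171 × 0.156 = 2.67 × 10^-3 mol
n(C6H8O6) in each aliquot = 2.67 × 10^-3 mol (1:1 ratio)
n(C6H8O6) in the whole flask = 2.67 × 10^-3 × 250.0/10.0 = 0.0667 mol
mass of C6H8O6 = 0.0667 × 176.12 = 11.7 g

11.7 g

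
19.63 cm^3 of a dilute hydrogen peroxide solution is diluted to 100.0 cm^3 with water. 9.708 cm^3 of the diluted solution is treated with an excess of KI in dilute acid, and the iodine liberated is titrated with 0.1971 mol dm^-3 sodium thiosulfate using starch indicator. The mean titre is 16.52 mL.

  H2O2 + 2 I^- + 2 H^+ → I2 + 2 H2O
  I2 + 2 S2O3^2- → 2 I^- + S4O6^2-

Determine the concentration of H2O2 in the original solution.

0.8543 mol/L

n(S2O3^2-) = 0.01652 × 0.1971 = 3.256 × 10^-3 mol
n(I2) = n(S2O3^2-)/2 = 1.628 × 10^-3 mol
n(H2O2) in the aliquot = 1.628 × 10^-3 mol (1:1 ratio)
[H2O2]_dilute = 1.628 × 10^-3 / 0.009708 = 0.1677 mol/L
[H2O2]_original = 0.1677 × 100.0/19.63 = 0.8543 mol/L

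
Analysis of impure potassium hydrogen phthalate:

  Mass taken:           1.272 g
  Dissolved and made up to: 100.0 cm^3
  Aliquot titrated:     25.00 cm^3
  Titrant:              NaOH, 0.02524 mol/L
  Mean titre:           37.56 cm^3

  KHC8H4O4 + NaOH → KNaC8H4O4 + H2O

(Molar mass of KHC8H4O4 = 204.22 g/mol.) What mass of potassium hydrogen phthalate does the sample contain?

0.7744 g

n(NaOH) per titration = 0.03756 × 0.02524 = 9.480 × 10^-4 mol
n(KHC8H4O4) in each aliquot = 9.480 × 10^-4 mol (1:1 ratio)
n(KHC8H4O4) in the whole flask = 9.480 × 10^-4 × 100.0/25.00 = 3.792 × 10^-3 mol
mass of KHC8H4O4 = 3.792 × 10^-3 × 204.22 = 0.7744 g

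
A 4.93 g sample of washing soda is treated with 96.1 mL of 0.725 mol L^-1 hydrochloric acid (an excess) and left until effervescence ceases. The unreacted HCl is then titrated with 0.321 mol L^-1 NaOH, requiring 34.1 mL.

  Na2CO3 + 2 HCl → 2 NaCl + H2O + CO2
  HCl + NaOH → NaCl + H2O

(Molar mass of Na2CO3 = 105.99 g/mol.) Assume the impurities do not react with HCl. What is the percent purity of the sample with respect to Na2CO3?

n(HCl) added = 0.0961 × 0.725 = 0.0697 mol
n(NaOH) used in back-titration = 0.0341 × 0.321 = 0.0109 mol
n(HCl) left over = 0.0109 mol (1:1 ratio)
n(HCl) consumed by analyte = 0.0697 − 0.0109 = 0.0587 mol
From the 1:2 ratio, n(Na2CO3) = 1/2 × 0.0587 = 0.0294 mol
mass of Na2CO3 = 0.0294 × 105.99 = 3.11 g
% Na2CO3 = 3.11 / 4.93 × 100 = 63.1 %

63.1 %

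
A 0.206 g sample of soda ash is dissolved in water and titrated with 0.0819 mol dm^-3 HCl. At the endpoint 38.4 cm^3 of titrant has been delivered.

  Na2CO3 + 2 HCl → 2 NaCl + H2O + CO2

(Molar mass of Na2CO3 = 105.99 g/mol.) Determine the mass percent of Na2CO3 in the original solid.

n(HCl) = 0.0384 L × 0.0819 mol/L = 3.14 × 10^-3 mol
From the 1:2 ratio, n(Na2CO3) = 1/2 × 3.14 × 10^-3 = 1.57 × 10^-3 mol
mass of Na2CO3 = 1.57 × 10^-3 × 105.99 g/mol = 0.167 g
% Na2CO3 = 0.167 / 0.206 × 100 = 80.9 %

80.9 %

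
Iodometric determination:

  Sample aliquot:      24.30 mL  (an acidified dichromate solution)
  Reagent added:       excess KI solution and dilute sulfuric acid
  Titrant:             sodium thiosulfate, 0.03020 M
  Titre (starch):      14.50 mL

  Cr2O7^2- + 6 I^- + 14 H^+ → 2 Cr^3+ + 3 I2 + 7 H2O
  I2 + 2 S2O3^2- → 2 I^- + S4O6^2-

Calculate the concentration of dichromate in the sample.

0.003003 M

n(S2O3^2-) = 0.01450 × 0.03020 = 4.379 × 10^-4 mol
n(I2) = n(S2O3^2-)/2 = 2.189 × 10^-4 mol
From the 1:3 ratio, n(Cr2O7^2-) in the aliquot = 1/3 × 2.189 × 10^-4 = 7.298 × 10^-5 mol
[Cr2O7^2-] = 7.298 × 10^-5 / 0.02430 = 0.003003 mol/L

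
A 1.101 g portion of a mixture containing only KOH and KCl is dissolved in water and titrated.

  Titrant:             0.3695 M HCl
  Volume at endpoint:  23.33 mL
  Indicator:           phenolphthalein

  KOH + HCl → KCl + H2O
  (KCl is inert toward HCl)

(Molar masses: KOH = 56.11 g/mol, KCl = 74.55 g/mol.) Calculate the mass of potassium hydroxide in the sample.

n(HCl) = 0.02333 × 0.3695 = 8.620 × 10^-3 mol
Let x = n(KOH), y = n(KCl).
Titrant: 1x = 8.620 × 10^-3;  mass: 56.11x + 74.55y = 1.101
Solving, x = 8.620 × 10^-3 mol, y = 8.280 × 10^-3 mol
mass of KOH = 8.620 × 10^-3 × 56.11 = 0.4837 g

0.4837 g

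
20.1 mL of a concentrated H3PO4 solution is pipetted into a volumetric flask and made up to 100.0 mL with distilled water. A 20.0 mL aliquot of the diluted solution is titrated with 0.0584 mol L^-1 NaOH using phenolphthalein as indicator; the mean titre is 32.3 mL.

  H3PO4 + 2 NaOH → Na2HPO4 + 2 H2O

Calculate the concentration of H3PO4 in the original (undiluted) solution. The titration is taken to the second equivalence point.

0.235 mol/L

n(NaOH) = 0.0323 × 0.0584 = 1.89 × 10^-3 mol
From the 1:2 ratio, n(H3PO4) in the aliquot = 1/2 × 1.89 × 10^-3 = 9.43 × 10^-4 mol
[H3PO4]_dilute = 9.43 × 10^-4 / 0.0200 = 0.0472 mol/L
Dilution factor = 100.0 / 20.1 = 4.975
[H3PO4]_stock = 0.0472 × 4.975 = 0.235 mol/L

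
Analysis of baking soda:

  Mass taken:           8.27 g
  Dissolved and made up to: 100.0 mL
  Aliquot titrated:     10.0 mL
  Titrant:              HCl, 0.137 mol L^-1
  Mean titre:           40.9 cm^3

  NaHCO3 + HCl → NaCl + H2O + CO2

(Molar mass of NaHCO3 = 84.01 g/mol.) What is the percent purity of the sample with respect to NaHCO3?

56.9 %

n(HCl) per titration = 0.0409 × 0.137 = 5.60 × 10^-3 mol
n(NaHCO3) in each aliquot = 5.60 × 10^-3 mol (1:1 ratio)
n(NaHCO3) in the whole flask = 5.60 × 10^-3 × 100.0/10.0 = 0.0560 mol
mass of NaHCO3 = 0.0560 × 84.01 = 4.71 g
% NaHCO3 = 4.71 / 8.27 × 100 = 56.9 %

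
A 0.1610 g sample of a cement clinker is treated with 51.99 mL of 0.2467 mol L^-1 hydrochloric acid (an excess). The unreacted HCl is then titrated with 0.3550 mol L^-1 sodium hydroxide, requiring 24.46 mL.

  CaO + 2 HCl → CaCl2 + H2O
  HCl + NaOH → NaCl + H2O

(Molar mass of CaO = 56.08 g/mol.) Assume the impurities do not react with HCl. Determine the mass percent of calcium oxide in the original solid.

n(HCl) added = 0.05199 × 0.2467 = 0.01283 mol
n(NaOH) used in back-titration = 0.02446 × 0.3550 = 8.683 × 10^-3 mol
n(HCl) left over = 8.683 × 10^-3 mol (1:1 ratio)
n(HCl) consumed by analyte = 0.01283 − 8.683 × 10^-3 = 4.143 × 10^-3 mol
From the 1:2 ratio, n(CaO) = 1/2 × 4.143 × 10^-3 = 2.071 × 10^-3 mol
mass of CaO = 2.071 × 10^-3 × 56.08 = 0.1162 g
% CaO = 0.1162 / 0.1610 × 100 = 72.15 %

72.15 %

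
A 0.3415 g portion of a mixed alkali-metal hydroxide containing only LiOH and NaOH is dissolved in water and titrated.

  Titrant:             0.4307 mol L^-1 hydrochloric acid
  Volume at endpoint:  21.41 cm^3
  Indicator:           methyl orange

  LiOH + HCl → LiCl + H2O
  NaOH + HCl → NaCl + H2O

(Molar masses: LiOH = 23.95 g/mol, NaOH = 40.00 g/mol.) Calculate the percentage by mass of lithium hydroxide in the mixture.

11.95 %

n(HCl) = 0.02141 × 0.4307 = 9.221 × 10^-3 mol
Let x = n(LiOH), y = n(NaOH).
Titrant: 1x + 1y = 9.221 × 10^-3;  mass: 23.95x + 40.00y = 0.3415
Solving, x = 1.704 × 10^-3 mol, y = 7.517 × 10^-3 mol
mass of LiOH = 1.704 × 10^-3 × 23.95 = 0.04081 g
% LiOH = 0.04081 / 0.3415 × 100 = 11.95 %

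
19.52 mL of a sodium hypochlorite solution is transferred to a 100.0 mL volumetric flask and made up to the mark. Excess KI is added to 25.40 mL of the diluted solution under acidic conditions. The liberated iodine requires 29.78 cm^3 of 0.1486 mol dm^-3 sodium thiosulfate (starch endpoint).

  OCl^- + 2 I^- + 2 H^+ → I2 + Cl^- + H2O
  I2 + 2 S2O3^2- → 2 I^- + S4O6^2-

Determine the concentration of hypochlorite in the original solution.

0.4463 mol/L

n(S2O3^2-) = 0.02978 × 0.1486 = 4.425 × 10^-3 mol
n(I2) = n(S2O3^2-)/2 = 2.213 × 10^-3 mol
n(OCl^-) in the aliquot = 2.213 × 10^-3 mol (1:1 ratio)
[OCl^-]_dilute = 2.213 × 10^-3 / 0.02540 = 0.08711 mol/L
[OCl^-]_original = 0.08711 × 100.0/19.52 = 0.4463 mol/L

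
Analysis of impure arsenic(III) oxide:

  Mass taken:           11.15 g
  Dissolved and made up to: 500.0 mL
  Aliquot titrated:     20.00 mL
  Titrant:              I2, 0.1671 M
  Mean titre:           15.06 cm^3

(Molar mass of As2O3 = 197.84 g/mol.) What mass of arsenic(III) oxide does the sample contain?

As2O3 + 2 I2 + 2 H2O → As2O5 + 4 HI
n(I2) per titration = 0.01506 × 0.1671 = 2.517 × 10^-3 mol
From the 1:2 ratio, n(As2O3) in each aliquot = 1/2 × 2.517 × 10^-3 = 1.258 × 10^-3 mol
n(As2O3) in the whole flask = 1.258 × 10^-3 × 500.0/20.00 = 0.03146 mol
mass of As2O3 = 0.03146 × 197.84 = 6.223 g

6.223 g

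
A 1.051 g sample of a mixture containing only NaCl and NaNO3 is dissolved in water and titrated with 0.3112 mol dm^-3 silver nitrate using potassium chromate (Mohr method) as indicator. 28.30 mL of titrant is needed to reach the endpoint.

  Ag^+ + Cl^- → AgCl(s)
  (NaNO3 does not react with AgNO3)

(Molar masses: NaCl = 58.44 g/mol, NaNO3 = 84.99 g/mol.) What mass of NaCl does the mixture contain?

n(AgNO3) = 0.02830 × 0.3112 = 8.807 × 10^-3 mol
Let x = n(NaCl), y = n(NaNO3).
Titrant: 1x = 8.807 × 10^-3;  mass: 58.44x + 84.99y = 1.051
Solving, x = 8.807 × 10^-3 mol, y = 6.310 × 10^-3 mol
mass of NaCl = 8.807 × 10^-3 × 58.44 = 0.5147 g

0.5147 g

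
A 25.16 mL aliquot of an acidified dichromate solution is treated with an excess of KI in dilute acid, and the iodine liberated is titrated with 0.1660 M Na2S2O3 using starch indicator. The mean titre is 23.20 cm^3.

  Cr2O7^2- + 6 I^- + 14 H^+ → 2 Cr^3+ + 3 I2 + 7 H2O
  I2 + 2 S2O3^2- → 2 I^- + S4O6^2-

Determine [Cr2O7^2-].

n(S2O3^2-) = 0.02320 × 0.1660 = 3.851 × 10^-3 mol
n(I2) = n(S2O3^2-)/2 = 1.926 × 10^-3 mol
From the 1:3 ratio, n(Cr2O7^2-) in the aliquot = 1/3 × 1.926 × 10^-3 = 6.419 × 10^-4 mol
[Cr2O7^2-] = 6.419 × 10^-4 / 0.02516 = 0.02551 mol/L

0.02551 M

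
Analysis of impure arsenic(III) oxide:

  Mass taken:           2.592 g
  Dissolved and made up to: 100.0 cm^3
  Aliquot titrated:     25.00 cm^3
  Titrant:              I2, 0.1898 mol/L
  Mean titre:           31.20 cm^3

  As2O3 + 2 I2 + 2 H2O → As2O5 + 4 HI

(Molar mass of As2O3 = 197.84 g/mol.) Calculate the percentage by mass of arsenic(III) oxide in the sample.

n(I2) per titration = 0.03120 × 0.1898 = 5.922 × 10^-3 mol
From the 1:2 ratio, n(As2O3) in each aliquot = 1/2 × 5.922 × 10^-3 = 2.961 × 10^-3 mol
n(As2O3) in the whole flask = 2.961 × 10^-3 × 100.0/25.00 = 0.01184 mol
mass of As2O3 = 0.01184 × 197.84 = 2.343 g
% As2O3 = 2.343 / 2.592 × 100 = 90.40 %

90.40 %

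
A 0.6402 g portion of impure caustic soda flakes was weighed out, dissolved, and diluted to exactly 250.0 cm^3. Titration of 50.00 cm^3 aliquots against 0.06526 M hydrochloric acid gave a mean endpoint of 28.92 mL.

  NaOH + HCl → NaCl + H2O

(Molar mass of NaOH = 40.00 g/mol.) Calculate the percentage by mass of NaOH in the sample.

n(HCl) per titration = 0.02892 × 0.06526 = 1.887 × 10^-3 mol
n(NaOH) in each aliquot = 1.887 × 10^-3 mol (1:1 ratio)
n(NaOH) in the whole flask = 1.887 × 10^-3 × 250.0/50.00 = 9.437 × 10^-3 mol
mass of NaOH = 9.437 × 10^-3 × 40.00 = 0.3775 g
% NaOH = 0.3775 / 0.6402 × 100 = 58.96 %

58.96 %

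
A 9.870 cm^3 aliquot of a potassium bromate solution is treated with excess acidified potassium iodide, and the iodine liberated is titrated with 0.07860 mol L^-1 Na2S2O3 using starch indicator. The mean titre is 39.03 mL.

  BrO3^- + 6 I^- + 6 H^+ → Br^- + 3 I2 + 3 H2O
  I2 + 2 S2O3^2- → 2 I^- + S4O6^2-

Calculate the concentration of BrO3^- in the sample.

n(S2O3^2-) = 0.03903 × 0.07860 = 3.068 × 10^-3 mol
n(I2) = n(S2O3^2-)/2 = 1.534 × 10^-3 mol
From the 1:3 ratio, n(BrO3^-) in the aliquot = 1/3 × 1.534 × 10^-3 = 5.113 × 10^-4 mol
[BrO3^-] = 5.113 × 10^-4 / 0.009870 = 0.05180 mol/L

0.05180 mol/L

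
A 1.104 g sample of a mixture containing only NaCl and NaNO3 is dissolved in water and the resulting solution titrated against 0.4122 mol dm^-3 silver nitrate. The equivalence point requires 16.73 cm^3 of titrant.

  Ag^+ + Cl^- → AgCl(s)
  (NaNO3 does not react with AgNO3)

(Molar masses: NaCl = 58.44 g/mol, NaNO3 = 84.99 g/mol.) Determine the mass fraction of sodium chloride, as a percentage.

36.50 %

n(AgNO3) = 0.01673 × 0.4122 = 6.896 × 10^-3 mol
Let x = n(NaCl), y = n(NaNO3).
Titrant: 1x = 6.896 × 10^-3;  mass: 58.44x + 84.99y = 1.104
Solving, x = 6.896 × 10^-3 mol, y = 8.248 × 10^-3 mol
mass of NaCl = 6.896 × 10^-3 × 58.44 = 0.4030 g
% NaCl = 0.4030 / 1.104 × 100 = 36.50 %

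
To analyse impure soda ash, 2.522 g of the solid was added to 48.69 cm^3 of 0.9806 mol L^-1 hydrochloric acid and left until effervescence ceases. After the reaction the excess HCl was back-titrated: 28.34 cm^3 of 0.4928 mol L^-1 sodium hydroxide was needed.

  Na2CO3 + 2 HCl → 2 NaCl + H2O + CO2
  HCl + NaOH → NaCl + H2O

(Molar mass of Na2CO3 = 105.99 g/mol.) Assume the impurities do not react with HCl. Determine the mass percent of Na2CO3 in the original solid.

n(HCl) added = 0.04869 × 0.9806 = 0.04775 mol
n(NaOH) used in back-titration = 0.02834 × 0.4928 = 0.01397 mol
n(HCl) left over = 0.01397 mol (1:1 ratio)
n(HCl) consumed by analyte = 0.04775 − 0.01397 = 0.03378 mol
From the 1:2 ratio, n(Na2CO3) = 1/2 × 0.03378 = 0.01689 mol
mass of Na2CO3 = 0.01689 × 105.99 = 1.790 g
% Na2CO3 = 1.790 / 2.522 × 100 = 70.98 %

70.98 %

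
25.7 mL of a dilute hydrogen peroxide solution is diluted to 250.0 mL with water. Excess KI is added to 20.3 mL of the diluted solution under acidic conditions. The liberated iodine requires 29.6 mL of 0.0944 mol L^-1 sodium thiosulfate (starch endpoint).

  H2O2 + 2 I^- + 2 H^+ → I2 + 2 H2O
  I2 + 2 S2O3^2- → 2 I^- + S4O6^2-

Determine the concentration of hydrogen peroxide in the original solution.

0.669 mol/L

n(S2O3^2-) = 0.0296 × 0.0944 = 2.79 × 10^-3 mol
n(I2) = n(S2O3^2-)/2 = 1.40 × 10^-3 mol
n(H2O2) in the aliquot = 1.40 × 10^-3 mol (1:1 ratio)
[H2O2]_dilute = 1.40 × 10^-3 / 0.0203 = 0.0688 mol/L
[H2O2]_original = 0.0688 × 250.0/25.7 = 0.669 mol/L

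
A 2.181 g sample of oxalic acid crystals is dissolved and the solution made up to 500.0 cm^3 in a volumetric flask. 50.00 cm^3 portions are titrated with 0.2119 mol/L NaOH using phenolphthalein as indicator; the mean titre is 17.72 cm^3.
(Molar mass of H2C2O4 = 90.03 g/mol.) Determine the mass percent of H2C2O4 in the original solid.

H2C2O4 + 2 NaOH → Na2C2O4 + 2 H2O
n(NaOH) per titration = 0.01772 × 0.2119 = 3.755 × 10^-3 mol
From the 1:2 ratio, n(H2C2O4) in each aliquot = 1/2 × 3.755 × 10^-3 = 1.877 × 10^-3 mol
n(H2C2O4) in the whole flask = 1.877 × 10^-3 × 500.0/50.00 = 0.01877 mol
mass of H2C2O4 = 0.01877 × 90.03 = 1.690 g
% H2C2O4 = 1.690 / 2.181 × 100 = 77.50 %

77.50 %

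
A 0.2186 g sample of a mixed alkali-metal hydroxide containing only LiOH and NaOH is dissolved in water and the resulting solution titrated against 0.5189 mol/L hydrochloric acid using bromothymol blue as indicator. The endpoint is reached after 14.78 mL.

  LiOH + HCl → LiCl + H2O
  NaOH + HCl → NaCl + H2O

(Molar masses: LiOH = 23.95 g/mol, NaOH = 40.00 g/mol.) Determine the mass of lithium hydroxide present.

0.1316 g

n(HCl) = 0.01478 × 0.5189 = 7.669 × 10^-3 mol
Let x = n(LiOH), y = n(NaOH).
Titrant: 1x + 1y = 7.669 × 10^-3;  mass: 23.95x + 40.00y = 0.2186
Solving, x = 5.494 × 10^-3 mol, y = 2.176 × 10^-3 mol
mass of LiOH = 5.494 × 10^-3 × 23.95 = 0.1316 g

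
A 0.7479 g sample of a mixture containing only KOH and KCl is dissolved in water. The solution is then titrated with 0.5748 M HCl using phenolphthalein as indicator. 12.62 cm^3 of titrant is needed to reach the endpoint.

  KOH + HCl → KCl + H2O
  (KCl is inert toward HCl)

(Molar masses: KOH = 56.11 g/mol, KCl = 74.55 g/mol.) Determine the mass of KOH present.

n(HCl) = 0.01262 × 0.5748 = 7.254 × 10^-3 mol
Let x = n(KOH), y = n(KCl).
Titrant: 1x = 7.254 × 10^-3;  mass: 56.11x + 74.55y = 0.7479
Solving, x = 7.254 × 10^-3 mol, y = 4.572 × 10^-3 mol
mass of KOH = 7.254 × 10^-3 × 56.11 = 0.4070 g

0.4070 g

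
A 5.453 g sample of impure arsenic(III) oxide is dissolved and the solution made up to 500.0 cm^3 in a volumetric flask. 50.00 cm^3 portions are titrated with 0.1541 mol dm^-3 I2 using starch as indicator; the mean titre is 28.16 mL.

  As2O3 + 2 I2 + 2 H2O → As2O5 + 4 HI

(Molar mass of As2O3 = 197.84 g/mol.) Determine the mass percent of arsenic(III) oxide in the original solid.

n(I2) per titration = 0.02816 × 0.1541 = 4.339 × 10^-3 mol
From the 1:2 ratio, n(As2O3) in each aliquot = 1/2 × 4.339 × 10^-3 = 2.170 × 10^-3 mol
n(As2O3) in the whole flask = 2.170 × 10^-3 × 500.0/50.00 = 0.02170 mol
mass of As2O3 = 0.02170 × 197.84 = 4.293 g
% As2O3 = 4.293 / 5.453 × 100 = 78.72 %

78.72 %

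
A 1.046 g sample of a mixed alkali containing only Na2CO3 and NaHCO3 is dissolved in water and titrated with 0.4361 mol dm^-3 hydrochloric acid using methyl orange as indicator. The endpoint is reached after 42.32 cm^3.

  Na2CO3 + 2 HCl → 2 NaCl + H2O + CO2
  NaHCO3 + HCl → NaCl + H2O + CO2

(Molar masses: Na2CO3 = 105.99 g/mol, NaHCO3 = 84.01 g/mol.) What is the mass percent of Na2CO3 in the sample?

82.41 %

n(HCl) = 0.04232 × 0.4361 = 0.01846 mol
Let x = n(Na2CO3), y = n(NaHCO3).
Titrant: 2x + 1y = 0.01846;  mass: 105.99x + 84.01y = 1.046
Solving, x = 8.133 × 10^-3 mol, y = 2.190 × 10^-3 mol
mass of Na2CO3 = 8.133 × 10^-3 × 105.99 = 0.8620 g
% Na2CO3 = 0.8620 / 1.046 × 100 = 82.41 %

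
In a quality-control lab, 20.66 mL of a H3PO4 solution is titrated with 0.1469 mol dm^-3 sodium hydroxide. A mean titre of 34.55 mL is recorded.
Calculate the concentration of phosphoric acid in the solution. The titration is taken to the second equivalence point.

0.1228 mol/L

H3PO4 + 2 NaOH → Na2HPO4 + 2 H2O
n(NaOH) = 0.03455 L × 0.1469 mol/L = 5.075 × 10^-3 mol
From the 1:2 mole ratio, n(H3PO4) = 1/2 × 5.075 × 10^-3 = 2.538 × 10^-3 mol
[H3PO4] = 2.538 × 10^-3 mol / 0.02066 L = 0.1228 mol/L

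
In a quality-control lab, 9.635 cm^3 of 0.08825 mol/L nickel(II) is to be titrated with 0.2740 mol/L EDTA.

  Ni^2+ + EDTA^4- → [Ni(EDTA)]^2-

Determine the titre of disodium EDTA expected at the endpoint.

n(Ni2+) = 0.009635 L × 0.08825 mol/L = 8.503 × 10^-4 mol
n(EDTA) = 8.503 × 10^-4 mol (1:1 stoichiometry)
V(EDTA) = 8.503 × 10^-4 mol / 0.2740 mol/L = 0.003103 L = 3.103 mL

3.103 mL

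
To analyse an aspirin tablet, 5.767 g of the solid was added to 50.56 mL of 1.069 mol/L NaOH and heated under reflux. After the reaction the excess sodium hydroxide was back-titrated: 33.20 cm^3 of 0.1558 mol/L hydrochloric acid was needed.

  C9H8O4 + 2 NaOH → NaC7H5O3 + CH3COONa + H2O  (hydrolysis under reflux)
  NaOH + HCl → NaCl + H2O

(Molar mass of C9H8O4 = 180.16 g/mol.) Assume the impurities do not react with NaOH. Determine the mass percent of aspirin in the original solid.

n(NaOH) added = 0.05056 × 1.069 = 0.05405 mol
n(HCl) used in back-titration = 0.03320 × 0.1558 = 5.173 × 10^-3 mol
n(NaOH) left over = 5.173 × 10^-3 mol (1:1 ratio)
n(NaOH) consumed by analyte = 0.05405 − 5.173 × 10^-3 = 0.04888 mol
From the 1:2 ratio, n(C9H8O4) = 1/2 × 0.04888 = 0.02444 mol
mass of C9H8O4 = 0.02444 × 180.16 = 4.403 g
% C9H8O4 = 4.403 / 5.767 × 100 = 76.34 %

76.34 %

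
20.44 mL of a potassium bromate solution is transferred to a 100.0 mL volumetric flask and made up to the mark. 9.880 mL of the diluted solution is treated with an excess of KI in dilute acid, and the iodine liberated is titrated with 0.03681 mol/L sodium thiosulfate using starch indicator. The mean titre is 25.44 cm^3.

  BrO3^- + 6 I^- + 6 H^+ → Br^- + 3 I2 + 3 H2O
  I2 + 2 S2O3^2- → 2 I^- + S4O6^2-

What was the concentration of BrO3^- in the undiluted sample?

n(S2O3^2-) = 0.02544 × 0.03681 = 9.364 × 10^-4 mol
n(I2) = n(S2O3^2-)/2 = 4.682 × 10^-4 mol
From the 1:3 ratio, n(BrO3^-) in the aliquot = 1/3 × 4.682 × 10^-4 = 1.561 × 10^-4 mol
[BrO3^-]_dilute = 1.561 × 10^-4 / 0.009880 = 0.01580 mol/L
[BrO3^-]_original = 0.01580 × 100.0/20.44 = 0.07728 mol/L

0.07728 mol/L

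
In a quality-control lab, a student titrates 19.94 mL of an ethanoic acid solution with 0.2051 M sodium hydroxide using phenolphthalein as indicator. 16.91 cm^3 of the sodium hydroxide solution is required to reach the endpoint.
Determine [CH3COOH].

CH3COOH + NaOH → CH3COONa + H2O
n(NaOH) = 0.01691 L × 0.2051 mol/L = 3.468 × 10^-3 mol
n(CH3COOH) = 3.468 × 10^-3 mol (1:1 mole ratio)
[CH3COOH] = 3.468 × 10^-3 mol / 0.01994 L = 0.1739 mol/L

0.1739 M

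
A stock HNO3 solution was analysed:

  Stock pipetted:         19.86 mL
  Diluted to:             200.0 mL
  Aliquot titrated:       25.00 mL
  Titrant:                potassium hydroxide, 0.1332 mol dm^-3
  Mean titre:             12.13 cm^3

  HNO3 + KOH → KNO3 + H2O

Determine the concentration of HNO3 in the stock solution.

n(KOH) = 0.01213 × 0.1332 = 1.616 × 10^-3 mol
n(HNO3) in the aliquot = 1.616 × 10^-3 mol (1:1 ratio)
[HNO3]_dilute = 1.616 × 10^-3 / 0.02500 = 0.06463 mol/L
Dilution factor = 200.0 / 19.86 = 10.07
[HNO3]_stock = 0.06463 × 10.07 = 0.6508 mol/L

0.6508 mol/L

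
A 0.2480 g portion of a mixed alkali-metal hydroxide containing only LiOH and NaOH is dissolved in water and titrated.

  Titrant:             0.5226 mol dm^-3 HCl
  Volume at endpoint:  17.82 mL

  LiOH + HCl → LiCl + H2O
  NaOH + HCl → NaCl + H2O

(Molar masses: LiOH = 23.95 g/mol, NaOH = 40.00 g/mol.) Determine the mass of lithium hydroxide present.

n(HCl) = 0.01782 × 0.5226 = 9.313 × 10^-3 mol
Let x = n(LiOH), y = n(NaOH).
Titrant: 1x + 1y = 9.313 × 10^-3;  mass: 23.95x + 40.00y = 0.2480
Solving, x = 7.758 × 10^-3 mol, y = 1.555 × 10^-3 mol
mass of LiOH = 7.758 × 10^-3 × 23.95 = 0.1858 g

0.1858 g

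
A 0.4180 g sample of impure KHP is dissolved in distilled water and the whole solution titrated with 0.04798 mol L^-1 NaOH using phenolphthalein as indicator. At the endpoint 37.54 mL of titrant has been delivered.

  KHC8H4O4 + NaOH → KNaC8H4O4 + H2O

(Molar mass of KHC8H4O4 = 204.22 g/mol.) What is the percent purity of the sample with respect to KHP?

88.00 %

n(NaOH) = 0.03754 L × 0.04798 mol/L = 1.801 × 10^-3 mol
n(KHC8H4O4) = 1.801 × 10^-3 mol (1:1 ratio)
mass of KHC8H4O4 = 1.801 × 10^-3 × 204.22 g/mol = 0.3678 g
% KHC8H4O4 = 0.3678 / 0.4180 × 100 = 88.00 %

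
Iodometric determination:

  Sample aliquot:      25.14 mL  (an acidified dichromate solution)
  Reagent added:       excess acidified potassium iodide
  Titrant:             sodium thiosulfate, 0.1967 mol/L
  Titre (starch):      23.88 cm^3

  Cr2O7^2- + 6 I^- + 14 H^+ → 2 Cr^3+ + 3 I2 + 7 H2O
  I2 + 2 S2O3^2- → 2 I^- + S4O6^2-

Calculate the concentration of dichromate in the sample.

0.03114 mol/L

n(S2O3^2-) = 0.02388 × 0.1967 = 4.697 × 10^-3 mol
n(I2) = n(S2O3^2-)/2 = 2.349 × 10^-3 mol
From the 1:3 ratio, n(Cr2O7^2-) in the aliquot = 1/3 × 2.349 × 10^-3 = 7.829 × 10^-4 mol
[Cr2O7^2-] = 7.829 × 10^-4 / 0.02514 = 0.03114 mol/L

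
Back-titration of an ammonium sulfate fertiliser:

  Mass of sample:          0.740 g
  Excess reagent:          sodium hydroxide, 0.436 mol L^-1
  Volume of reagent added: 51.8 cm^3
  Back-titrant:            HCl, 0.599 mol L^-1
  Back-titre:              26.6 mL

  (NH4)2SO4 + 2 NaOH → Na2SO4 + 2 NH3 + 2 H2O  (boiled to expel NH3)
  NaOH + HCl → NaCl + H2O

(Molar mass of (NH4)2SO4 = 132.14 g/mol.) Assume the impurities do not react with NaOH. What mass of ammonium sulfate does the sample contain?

n(NaOH) added = 0.0518 × 0.436 = 0.0226 mol
n(HCl) used in back-titration = 0.0266 × 0.599 = 0.0159 mol
n(NaOH) left over = 0.0159 mol (1:1 ratio)
n(NaOH) consumed by analyte = 0.0226 − 0.0159 = 6.65 × 10^-3 mol
From the 1:2 ratio, n((NH4)2SO4) = 1/2 × 6.65 × 10^-3 = 3.33 × 10^-3 mol
mass of (NH4)2SO4 = 3.33 × 10^-3 × 132.14 = 0.439 g

0.439 g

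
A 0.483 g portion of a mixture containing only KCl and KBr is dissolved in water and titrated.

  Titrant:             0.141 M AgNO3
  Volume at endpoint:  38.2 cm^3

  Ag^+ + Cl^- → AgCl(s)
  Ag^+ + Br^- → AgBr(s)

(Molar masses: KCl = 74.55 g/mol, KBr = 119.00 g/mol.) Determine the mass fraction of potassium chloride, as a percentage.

n(AgNO3) = 0.0382 × 0.141 = 5.39 × 10^-3 mol
Let x = n(KCl), y = n(KBr).
Titrant: 1x + 1y = 5.39 × 10^-3;  mass: 74.55x + 119.00y = 0.483
Solving, x = 3.55 × 10^-3 mol, y = 1.83 × 10^-3 mol
mass of KCl = 3.55 × 10^-3 × 74.55 = 0.265 g
% KCl = 0.265 / 0.483 × 100 = 54.8 %

54.8 %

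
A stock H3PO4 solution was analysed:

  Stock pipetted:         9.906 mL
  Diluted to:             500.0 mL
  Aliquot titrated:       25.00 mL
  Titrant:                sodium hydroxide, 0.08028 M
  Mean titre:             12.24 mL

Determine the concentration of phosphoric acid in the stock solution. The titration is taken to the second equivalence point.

H3PO4 + 2 NaOH → Na2HPO4 + 2 H2O
n(NaOH) = 0.01224 × 0.08028 = 9.826 × 10^-4 mol
From the 1:2 ratio, n(H3PO4) in the aliquot = 1/2 × 9.826 × 10^-4 = 4.913 × 10^-4 mol
[H3PO4]_dilute = 4.913 × 10^-4 / 0.02500 = 0.01965 mol/L
Dilution factor = 500.0 / 9.906 = 50.47
[H3PO4]_stock = 0.01965 × 50.47 = 0.9920 mol/L

0.9920 M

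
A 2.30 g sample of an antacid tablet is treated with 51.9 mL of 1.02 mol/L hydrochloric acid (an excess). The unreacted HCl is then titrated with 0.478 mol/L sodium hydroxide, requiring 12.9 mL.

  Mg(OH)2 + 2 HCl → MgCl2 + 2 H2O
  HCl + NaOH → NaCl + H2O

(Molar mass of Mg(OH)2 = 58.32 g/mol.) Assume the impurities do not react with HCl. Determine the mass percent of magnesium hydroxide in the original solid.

n(HCl) added = 0.0519 × 1.02 = 0.0529 mol
n(NaOH) used in back-titration = 0.0129 × 0.478 = 6.17 × 10^-3 mol
n(HCl) left over = 6.17 × 10^-3 mol (1:1 ratio)
n(HCl) consumed by analyte = 0.0529 − 6.17 × 10^-3 = 0.0468 mol
From the 1:2 ratio, n(Mg(OH)2) = 1/2 × 0.0468 = 0.0234 mol
mass of Mg(OH)2 = 0.0234 × 58.32 = 1.36 g
% Mg(OH)2 = 1.36 / 2.30 × 100 = 59.3 %

59.3 %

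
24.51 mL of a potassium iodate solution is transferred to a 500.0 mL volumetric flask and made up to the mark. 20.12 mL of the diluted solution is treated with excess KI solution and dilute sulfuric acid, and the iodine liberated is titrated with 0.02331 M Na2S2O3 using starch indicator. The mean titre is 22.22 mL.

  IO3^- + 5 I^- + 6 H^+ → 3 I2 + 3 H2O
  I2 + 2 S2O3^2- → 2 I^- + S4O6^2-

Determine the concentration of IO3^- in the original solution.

n(S2O3^2-) = 0.02222 × 0.02331 = 5.179 × 10^-4 mol
n(I2) = n(S2O3^2-)/2 = 2.590 × 10^-4 mol
From the 1:3 ratio, n(IO3^-) in the aliquot = 1/3 × 2.590 × 10^-4 = 8.632 × 10^-5 mol
[IO3^-]_dilute = 8.632 × 10^-5 / 0.02012 = 0.004290 mol/L
[IO3^-]_original = 0.004290 × 500.0/24.51 = 0.08753 mol/L

0.08753 M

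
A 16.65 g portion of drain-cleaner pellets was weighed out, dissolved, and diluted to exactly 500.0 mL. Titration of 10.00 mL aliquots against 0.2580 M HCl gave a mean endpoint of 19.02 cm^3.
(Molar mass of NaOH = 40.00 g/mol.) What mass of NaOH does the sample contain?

9.814 g

NaOH + HCl → NaCl + H2O
n(HCl) per titration = 0.01902 × 0.2580 = 4.907 × 10^-3 mol
n(NaOH) in each aliquot = 4.907 × 10^-3 mol (1:1 ratio)
n(NaOH) in the whole flask = 4.907 × 10^-3 × 500.0/10.00 = 0.2454 mol
mass of NaOH = 0.2454 × 40.00 = 9.814 g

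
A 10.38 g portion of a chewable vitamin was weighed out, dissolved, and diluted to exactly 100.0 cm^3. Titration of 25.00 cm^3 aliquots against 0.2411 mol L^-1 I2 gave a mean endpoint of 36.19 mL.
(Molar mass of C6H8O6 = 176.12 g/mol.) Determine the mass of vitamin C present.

C6H8O6 + I2 → C6H6O6 + 2 HI
n(I2) per titration = 0.03619 × 0.2411 = 8.725 × 10^-3 mol
n(C6H8O6) in each aliquot = 8.725 × 10^-3 mol (1:1 ratio)
n(C6H8O6) in the whole flask = 8.725 × 10^-3 × 100.0/25.00 = 0.03490 mol
mass of C6H8O6 = 0.03490 × 176.12 = 6.147 g

6.147 g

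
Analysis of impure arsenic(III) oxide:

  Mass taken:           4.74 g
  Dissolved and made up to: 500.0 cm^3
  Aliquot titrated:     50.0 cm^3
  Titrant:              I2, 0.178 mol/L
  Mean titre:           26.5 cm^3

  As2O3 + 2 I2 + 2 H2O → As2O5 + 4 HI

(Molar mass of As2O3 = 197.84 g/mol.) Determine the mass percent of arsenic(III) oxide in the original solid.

98.4 %

n(I2) per titration = 0.0265 × 0.178 = 4.72 × 10^-3 mol
From the 1:2 ratio, n(As2O3) in each aliquot = 1/2 × 4.72 × 10^-3 = 2.36 × 10^-3 mol
n(As2O3) in the whole flask = 2.36 × 10^-3 × 500.0/50.0 = 0.0236 mol
mass of As2O3 = 0.0236 × 197.84 = 4.67 g
% As2O3 = 4.67 / 4.74 × 100 = 98.4 %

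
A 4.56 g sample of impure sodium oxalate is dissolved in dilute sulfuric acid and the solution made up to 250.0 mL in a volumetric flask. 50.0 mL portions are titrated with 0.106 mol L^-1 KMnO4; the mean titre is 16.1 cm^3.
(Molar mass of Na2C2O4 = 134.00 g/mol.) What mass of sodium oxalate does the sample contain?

2 MnO4^- + 5 C2O4^2- + 16 H^+ → 2 Mn^2+ + 10 CO2 + 8 H2O
n(KMnO4) per titration = 0.0161 × 0.106 = 1.71 × 10^-3 mol
From the 5:2 ratio, n(Na2C2O4) in each aliquot = 5/2 × 1.71 × 10^-3 = 4.27 × 10^-3 mol
n(Na2C2O4) in the whole flask = 4.27 × 10^-3 × 250.0/50.0 = 0.0213 mol
mass of Na2C2O4 = 0.0213 × 134.00 = 2.86 g

2.86 g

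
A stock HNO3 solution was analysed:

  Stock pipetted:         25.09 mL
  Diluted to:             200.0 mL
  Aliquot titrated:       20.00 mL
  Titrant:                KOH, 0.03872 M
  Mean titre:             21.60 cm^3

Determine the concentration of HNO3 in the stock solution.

HNO3 + KOH → KNO3 + H2O
n(KOH) = 0.02160 × 0.03872 = 8.364 × 10^-4 mol
n(HNO3) in the aliquot = 8.364 × 10^-4 mol (1:1 ratio)
[HNO3]_dilute = 8.364 × 10^-4 / 0.02000 = 0.04182 mol/L
Dilution factor = 200.0 / 25.09 = 7.971
[HNO3]_stock = 0.04182 × 7.971 = 0.3333 mol/L

0.3333 M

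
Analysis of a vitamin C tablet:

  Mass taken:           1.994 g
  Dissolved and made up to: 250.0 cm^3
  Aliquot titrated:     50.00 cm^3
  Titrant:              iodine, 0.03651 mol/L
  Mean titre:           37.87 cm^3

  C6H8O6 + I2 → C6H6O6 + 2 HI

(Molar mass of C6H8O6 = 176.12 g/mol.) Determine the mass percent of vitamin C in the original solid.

61.06 %

n(I2) per titration = 0.03787 × 0.03651 = 1.383 × 10^-3 mol
n(C6H8O6) in each aliquot = 1.383 × 10^-3 mol (1:1 ratio)
n(C6H8O6) in the whole flask = 1.383 × 10^-3 × 250.0/50.00 = 6.913 × 10^-3 mol
mass of C6H8O6 = 6.913 × 10^-3 × 176.12 = 1.218 g
% C6H8O6 = 1.218 / 1.994 × 100 = 61.06 %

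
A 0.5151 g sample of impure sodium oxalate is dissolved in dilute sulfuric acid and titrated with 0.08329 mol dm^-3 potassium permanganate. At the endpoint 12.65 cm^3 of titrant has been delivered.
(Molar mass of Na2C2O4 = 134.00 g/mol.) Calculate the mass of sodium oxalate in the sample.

0.3530 g

2 MnO4^- + 5 C2O4^2- + 16 H^+ → 2 Mn^2+ + 10 CO2 + 8 H2O
n(KMnO4) = 0.01265 L × 0.08329 mol/L = 1.054 × 10^-3 mol
From the 5:2 ratio, n(Na2C2O4) = 5/2 × 1.054 × 10^-3 = 2.634 × 10^-3 mol
mass of Na2C2O4 = 2.634 × 10^-3 × 134.00 g/mol = 0.3530 g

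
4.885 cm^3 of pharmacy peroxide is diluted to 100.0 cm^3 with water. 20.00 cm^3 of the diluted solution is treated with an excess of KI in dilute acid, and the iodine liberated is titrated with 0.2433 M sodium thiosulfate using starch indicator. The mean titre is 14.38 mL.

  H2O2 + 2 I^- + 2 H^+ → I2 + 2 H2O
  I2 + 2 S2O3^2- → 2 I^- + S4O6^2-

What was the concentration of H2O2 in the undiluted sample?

1.791 M

n(S2O3^2-) = 0.01438 × 0.2433 = 3.499 × 10^-3 mol
n(I2) = n(S2O3^2-)/2 = 1.749 × 10^-3 mol
n(H2O2) in the aliquot = 1.749 × 10^-3 mol (1:1 ratio)
[H2O2]_dilute = 1.749 × 10^-3 / 0.02000 = 0.08747 mol/L
[H2O2]_original = 0.08747 × 100.0/4.885 = 1.791 mol/L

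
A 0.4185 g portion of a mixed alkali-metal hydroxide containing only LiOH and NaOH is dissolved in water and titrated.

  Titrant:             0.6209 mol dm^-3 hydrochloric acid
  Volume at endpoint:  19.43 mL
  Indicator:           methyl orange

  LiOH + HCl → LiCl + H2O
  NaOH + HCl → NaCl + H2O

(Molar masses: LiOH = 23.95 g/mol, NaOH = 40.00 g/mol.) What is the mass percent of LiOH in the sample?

n(HCl) = 0.01943 × 0.6209 = 0.01206 mol
Let x = n(LiOH), y = n(NaOH).
Titrant: 1x + 1y = 0.01206;  mass: 23.95x + 40.00y = 0.4185
Solving, x = 3.991 × 10^-3 mol, y = 8.073 × 10^-3 mol
mass of LiOH = 3.991 × 10^-3 × 23.95 = 0.09560 g
% LiOH = 0.09560 / 0.4185 × 100 = 22.84 %

22.84 %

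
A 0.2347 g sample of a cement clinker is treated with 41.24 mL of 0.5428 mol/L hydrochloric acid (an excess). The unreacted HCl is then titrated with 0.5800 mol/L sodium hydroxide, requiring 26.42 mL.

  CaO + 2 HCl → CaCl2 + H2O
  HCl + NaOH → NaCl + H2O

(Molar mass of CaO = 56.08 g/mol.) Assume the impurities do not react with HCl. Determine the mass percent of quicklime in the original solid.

84.36 %

n(HCl) added = 0.04124 × 0.5428 = 0.02239 mol
n(NaOH) used in back-titration = 0.02642 × 0.5800 = 0.01532 mol
n(HCl) left over = 0.01532 mol (1:1 ratio)
n(HCl) consumed by analyte = 0.02239 − 0.01532 = 7.061 × 10^-3 mol
From the 1:2 ratio, n(CaO) = 1/2 × 7.061 × 10^-3 = 3.531 × 10^-3 mol
mass of CaO = 3.531 × 10^-3 × 56.08 = 0.1980 g
% CaO = 0.1980 / 0.2347 × 100 = 84.36 %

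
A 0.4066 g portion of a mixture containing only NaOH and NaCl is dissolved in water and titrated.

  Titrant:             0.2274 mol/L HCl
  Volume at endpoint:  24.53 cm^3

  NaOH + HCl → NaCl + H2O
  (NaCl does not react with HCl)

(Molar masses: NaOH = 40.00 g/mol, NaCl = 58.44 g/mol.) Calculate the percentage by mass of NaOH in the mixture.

54.88 %

n(HCl) = 0.02453 × 0.2274 = 5.578 × 10^-3 mol
Let x = n(NaOH), y = n(NaCl).
Titrant: 1x = 5.578 × 10^-3;  mass: 40.00x + 58.44y = 0.4066
Solving, x = 5.578 × 10^-3 mol, y = 3.140 × 10^-3 mol
mass of NaOH = 5.578 × 10^-3 × 40.00 = 0.2231 g
% NaOH = 0.2231 / 0.4066 × 100 = 54.88 %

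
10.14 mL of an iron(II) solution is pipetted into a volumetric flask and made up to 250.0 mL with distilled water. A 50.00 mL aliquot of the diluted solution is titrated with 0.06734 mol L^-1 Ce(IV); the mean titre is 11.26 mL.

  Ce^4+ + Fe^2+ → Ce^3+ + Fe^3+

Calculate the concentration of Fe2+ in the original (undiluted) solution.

0.3739 mol/L

n(Ce4+) = 0.01126 × 0.06734 = 7.582 × 10^-4 mol
n(Fe2+) in the aliquot = 7.582 × 10^-4 mol (1:1 ratio)
[Fe2+]_dilute = 7.582 × 10^-4 / 0.05000 = 0.01516 mol/L
Dilution factor = 250.0 / 10.14 = 24.65
[Fe2+]_stock = 0.01516 × 24.65 = 0.3739 mol/L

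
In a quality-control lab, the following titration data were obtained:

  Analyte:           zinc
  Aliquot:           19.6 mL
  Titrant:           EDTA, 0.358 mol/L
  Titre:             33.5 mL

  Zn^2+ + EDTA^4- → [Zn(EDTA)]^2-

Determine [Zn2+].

n(EDTA) = 0.0335 L × 0.358 mol/L = 0.0120 mol
n(Zn2+) = 0.0120 mol (1:1 mole ratio)
[Zn2+] = 0.0120 mol / 0.0196 L = 0.612 mol/L

0.612 mol/L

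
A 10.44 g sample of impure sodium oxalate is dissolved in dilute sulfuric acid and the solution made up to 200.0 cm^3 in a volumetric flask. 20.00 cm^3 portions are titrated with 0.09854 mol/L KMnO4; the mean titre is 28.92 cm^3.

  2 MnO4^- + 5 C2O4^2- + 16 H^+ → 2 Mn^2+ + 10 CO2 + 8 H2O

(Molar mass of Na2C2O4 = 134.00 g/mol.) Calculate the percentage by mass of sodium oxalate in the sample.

91.44 %

n(KMnO4) per titration = 0.02892 × 0.09854 = 2.850 × 10^-3 mol
From the 5:2 ratio, n(Na2C2O4) in each aliquot = 5/2 × 2.850 × 10^-3 = 7.124 × 10^-3 mol
n(Na2C2O4) in the whole flask = 7.124 × 10^-3 × 200.0/20.00 = 0.07124 mol
mass of Na2C2O4 = 0.07124 × 134.00 = 9.547 g
% Na2C2O4 = 9.547 / 10.44 × 100 = 91.44 %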